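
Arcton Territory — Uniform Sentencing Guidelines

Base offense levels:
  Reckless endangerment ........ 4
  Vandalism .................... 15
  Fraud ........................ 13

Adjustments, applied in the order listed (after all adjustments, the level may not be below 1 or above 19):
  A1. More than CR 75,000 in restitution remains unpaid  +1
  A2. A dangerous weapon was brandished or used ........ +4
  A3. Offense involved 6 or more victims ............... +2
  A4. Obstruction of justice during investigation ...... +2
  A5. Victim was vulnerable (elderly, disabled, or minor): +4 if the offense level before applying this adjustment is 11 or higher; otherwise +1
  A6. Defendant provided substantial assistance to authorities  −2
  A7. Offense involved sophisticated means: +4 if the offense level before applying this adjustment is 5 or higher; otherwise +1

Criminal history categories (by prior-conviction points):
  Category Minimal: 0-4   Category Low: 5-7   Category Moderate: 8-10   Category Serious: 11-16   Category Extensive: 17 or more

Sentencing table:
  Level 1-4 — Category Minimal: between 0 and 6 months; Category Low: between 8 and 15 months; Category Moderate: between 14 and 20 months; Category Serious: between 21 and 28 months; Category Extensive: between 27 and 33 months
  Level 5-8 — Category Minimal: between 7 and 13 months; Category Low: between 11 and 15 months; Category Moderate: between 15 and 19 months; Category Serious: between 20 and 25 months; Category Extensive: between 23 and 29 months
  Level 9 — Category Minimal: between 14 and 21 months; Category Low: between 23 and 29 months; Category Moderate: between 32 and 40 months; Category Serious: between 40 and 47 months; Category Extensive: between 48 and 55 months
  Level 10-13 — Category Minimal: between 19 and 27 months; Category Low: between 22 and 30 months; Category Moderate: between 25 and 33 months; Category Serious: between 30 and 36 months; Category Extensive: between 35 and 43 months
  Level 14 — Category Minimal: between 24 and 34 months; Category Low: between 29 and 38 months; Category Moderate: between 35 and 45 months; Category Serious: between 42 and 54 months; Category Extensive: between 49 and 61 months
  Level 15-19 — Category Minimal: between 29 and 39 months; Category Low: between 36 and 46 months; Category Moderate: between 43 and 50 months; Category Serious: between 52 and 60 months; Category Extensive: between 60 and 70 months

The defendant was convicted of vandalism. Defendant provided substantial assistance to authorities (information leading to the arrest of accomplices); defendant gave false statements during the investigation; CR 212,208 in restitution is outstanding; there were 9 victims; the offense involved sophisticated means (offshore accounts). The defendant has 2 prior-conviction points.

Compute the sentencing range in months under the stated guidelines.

Base offense level for vandalism: 15.
A1 applies: 15 + 1 = 16.
A3 applies: 16 + 2 = 18.
A4 applies: 18 + 2 = 20.
A6 applies: 20 − 2 = 18.
A7 applies (level before this adjustment is 18 ≥ 5, so +4): 18 + 4 = 22.
Level 22 exceeds the maximum of 19; capped at 19.
Final offense level: 19.
Criminal history: 2 prior points → Category Minimal (0-4).
Level 19 falls in the 15-19 band.
Grid: Level 15-19 × Category Minimal = 29-39 months.

29-39 months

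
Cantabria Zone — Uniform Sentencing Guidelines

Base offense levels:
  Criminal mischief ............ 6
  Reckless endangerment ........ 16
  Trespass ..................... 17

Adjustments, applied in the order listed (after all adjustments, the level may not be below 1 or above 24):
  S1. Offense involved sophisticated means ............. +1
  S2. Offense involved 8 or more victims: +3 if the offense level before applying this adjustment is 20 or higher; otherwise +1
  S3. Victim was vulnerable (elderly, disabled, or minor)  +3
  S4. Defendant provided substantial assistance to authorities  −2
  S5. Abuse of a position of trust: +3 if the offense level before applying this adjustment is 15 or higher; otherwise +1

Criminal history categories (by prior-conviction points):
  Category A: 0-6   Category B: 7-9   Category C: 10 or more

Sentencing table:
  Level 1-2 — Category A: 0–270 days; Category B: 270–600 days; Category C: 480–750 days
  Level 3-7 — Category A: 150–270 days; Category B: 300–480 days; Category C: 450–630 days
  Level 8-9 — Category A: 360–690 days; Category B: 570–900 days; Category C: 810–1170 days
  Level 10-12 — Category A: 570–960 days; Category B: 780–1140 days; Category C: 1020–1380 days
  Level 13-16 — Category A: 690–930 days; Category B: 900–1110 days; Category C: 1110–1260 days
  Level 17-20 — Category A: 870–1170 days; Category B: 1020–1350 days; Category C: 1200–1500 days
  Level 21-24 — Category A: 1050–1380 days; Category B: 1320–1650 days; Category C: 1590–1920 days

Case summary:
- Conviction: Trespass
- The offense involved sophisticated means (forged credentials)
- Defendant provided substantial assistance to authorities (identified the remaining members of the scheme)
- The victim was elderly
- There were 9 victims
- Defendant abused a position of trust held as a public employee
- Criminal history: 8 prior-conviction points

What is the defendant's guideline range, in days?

1320-1650 days

Base offense level for trespass: 17.
S1 applies: 17 + 1 = 18.
S2 applies (level before this adjustment is 18 < 20, so +1): 18 + 1 = 19.
S3 applies: 19 + 3 = 22.
S4 applies: 22 − 2 = 20.
S5 applies (level before this adjustment is 20 ≥ 15, so +3): 20 + 3 = 23.
Final offense level: 23.
Criminal history: 8 prior points → Category B (7-9).
Level 23 falls in the 21-24 band.
Grid: Level 21-24 × Category B = 1320-1650 days.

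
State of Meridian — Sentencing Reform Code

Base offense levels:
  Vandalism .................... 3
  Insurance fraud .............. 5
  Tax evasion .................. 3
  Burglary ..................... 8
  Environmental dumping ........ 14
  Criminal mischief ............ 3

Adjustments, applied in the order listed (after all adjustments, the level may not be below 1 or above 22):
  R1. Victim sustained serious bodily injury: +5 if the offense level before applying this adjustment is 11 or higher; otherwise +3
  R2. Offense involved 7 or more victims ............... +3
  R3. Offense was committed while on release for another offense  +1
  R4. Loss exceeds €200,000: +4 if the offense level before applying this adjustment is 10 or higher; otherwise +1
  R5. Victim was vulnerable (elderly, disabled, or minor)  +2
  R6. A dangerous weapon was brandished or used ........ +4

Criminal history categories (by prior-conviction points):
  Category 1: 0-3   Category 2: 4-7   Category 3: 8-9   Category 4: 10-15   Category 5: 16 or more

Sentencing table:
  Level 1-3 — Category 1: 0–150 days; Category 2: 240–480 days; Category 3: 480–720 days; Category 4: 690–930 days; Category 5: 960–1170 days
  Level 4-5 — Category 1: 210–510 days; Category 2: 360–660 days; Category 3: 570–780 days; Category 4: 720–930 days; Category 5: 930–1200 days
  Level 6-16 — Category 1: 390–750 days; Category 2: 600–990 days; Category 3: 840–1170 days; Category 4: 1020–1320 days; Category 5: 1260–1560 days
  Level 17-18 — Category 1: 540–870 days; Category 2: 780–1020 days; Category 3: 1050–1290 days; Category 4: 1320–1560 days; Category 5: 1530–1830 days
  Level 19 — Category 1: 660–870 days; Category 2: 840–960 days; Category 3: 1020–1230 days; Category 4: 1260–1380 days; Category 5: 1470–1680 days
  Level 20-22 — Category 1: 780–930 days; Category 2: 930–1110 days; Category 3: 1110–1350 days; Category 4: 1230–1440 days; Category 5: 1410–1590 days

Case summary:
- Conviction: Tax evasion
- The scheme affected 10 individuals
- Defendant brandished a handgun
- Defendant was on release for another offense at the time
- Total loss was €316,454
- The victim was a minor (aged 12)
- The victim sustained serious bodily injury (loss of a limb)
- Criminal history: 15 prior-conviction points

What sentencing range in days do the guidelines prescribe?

1230-1440 days

Base offense level for tax evasion: 3.
R1 applies (level before this adjustment is 3 < 11, so +3): 3 + 3 = 6.
R2 applies: 6 + 3 = 9.
R3 applies: 9 + 1 = 10.
R4 applies (level before this adjustment is 10 ≥ 10, so +4): 10 + 4 = 14.
R5 applies: 14 + 2 = 16.
R6 applies: 16 + 4 = 20.
Final offense level: 20.
Criminal history: 15 prior points → Category 4 (10-15).
Level 20 falls in the 20-22 band.
Grid: Level 20-22 × Category 4 = 1230-1440 days.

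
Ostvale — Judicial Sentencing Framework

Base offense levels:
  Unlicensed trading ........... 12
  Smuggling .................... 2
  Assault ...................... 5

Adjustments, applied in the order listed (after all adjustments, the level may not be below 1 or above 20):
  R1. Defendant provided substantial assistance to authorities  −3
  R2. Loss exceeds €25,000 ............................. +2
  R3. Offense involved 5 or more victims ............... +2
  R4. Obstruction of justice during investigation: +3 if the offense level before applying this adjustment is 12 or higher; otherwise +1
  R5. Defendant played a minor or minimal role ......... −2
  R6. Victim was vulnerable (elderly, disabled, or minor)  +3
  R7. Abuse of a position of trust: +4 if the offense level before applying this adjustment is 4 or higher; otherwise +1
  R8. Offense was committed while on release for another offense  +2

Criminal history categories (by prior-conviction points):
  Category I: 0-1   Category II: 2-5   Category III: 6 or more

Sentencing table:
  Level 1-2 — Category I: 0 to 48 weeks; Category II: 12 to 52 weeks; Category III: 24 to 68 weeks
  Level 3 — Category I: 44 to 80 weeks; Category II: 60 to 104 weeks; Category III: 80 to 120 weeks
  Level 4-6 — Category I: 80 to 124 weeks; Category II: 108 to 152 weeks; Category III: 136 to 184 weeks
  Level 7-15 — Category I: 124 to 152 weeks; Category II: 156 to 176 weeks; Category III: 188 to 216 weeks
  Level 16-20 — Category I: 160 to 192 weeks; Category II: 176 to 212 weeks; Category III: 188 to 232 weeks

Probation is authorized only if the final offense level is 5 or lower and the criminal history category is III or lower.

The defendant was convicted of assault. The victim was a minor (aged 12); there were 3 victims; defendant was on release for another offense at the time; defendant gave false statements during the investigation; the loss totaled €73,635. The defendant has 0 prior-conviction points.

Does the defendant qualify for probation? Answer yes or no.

Base offense level for assault: 5.
R2 applies: 5 + 2 = 7.
R3 does not apply.
R4 applies (level before this adjustment is 7 < 12, so +1): 7 + 1 = 8.
R6 applies: 8 + 3 = 11.
R7 does not apply.
R8 applies: 11 + 2 = 13.
Final offense level: 13.
Criminal history: 0 prior points → Category I (0-1).
Level 13 falls in the 7-15 band.
Grid: Level 7-15 × Category I = 124-152 weeks.
Probation check: level 13 > 5 and category I ≤ III → not eligible.

No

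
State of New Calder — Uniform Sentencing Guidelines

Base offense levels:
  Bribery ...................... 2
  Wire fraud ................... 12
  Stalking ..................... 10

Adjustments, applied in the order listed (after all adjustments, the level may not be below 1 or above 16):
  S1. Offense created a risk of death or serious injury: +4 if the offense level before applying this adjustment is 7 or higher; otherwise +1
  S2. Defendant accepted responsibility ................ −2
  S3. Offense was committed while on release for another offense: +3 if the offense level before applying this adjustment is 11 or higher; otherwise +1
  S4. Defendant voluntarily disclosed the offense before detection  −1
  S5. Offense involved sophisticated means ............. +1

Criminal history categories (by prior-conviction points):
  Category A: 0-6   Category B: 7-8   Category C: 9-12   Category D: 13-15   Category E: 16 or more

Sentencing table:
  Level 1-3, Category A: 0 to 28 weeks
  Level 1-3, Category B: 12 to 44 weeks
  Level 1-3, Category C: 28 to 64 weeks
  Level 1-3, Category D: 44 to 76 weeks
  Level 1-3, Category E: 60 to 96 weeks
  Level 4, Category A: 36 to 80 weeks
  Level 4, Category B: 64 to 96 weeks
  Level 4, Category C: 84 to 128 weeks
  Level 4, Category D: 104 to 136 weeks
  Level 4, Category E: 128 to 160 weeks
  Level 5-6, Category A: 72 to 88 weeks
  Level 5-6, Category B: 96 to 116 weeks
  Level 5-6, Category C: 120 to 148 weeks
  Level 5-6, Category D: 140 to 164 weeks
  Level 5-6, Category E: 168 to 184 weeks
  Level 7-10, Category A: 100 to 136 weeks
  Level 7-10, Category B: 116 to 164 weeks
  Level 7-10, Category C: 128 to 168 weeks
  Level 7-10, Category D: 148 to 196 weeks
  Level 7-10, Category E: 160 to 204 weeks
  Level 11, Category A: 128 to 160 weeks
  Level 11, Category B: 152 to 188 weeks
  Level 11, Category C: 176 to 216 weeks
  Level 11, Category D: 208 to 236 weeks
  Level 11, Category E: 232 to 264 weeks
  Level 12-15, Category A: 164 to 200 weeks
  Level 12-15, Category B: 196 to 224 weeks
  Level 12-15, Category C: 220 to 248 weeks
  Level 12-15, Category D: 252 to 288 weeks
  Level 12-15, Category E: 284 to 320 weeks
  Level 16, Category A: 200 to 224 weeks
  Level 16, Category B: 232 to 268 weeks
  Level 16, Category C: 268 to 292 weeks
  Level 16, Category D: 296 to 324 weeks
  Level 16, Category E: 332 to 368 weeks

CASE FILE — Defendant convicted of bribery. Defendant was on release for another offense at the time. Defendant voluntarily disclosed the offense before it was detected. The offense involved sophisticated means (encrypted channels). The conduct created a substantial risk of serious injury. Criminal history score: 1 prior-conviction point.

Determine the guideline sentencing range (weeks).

Base offense level for bribery: 2.
S1 applies (level before this adjustment is 2 < 7, so +1): 2 + 1 = 3.
S3 applies (level before this adjustment is 3 < 11, so +1): 3 + 1 = 4.
S4 applies: 4 − 1 = 3.
S5 applies: 3 + 1 = 4.
Final offense level: 4.
Criminal history: 1 prior point → Category A (0-6).
Level 4 falls in the 4 band.
Grid: Level 4 × Category A = 36-80 weeks.

36-80 weeks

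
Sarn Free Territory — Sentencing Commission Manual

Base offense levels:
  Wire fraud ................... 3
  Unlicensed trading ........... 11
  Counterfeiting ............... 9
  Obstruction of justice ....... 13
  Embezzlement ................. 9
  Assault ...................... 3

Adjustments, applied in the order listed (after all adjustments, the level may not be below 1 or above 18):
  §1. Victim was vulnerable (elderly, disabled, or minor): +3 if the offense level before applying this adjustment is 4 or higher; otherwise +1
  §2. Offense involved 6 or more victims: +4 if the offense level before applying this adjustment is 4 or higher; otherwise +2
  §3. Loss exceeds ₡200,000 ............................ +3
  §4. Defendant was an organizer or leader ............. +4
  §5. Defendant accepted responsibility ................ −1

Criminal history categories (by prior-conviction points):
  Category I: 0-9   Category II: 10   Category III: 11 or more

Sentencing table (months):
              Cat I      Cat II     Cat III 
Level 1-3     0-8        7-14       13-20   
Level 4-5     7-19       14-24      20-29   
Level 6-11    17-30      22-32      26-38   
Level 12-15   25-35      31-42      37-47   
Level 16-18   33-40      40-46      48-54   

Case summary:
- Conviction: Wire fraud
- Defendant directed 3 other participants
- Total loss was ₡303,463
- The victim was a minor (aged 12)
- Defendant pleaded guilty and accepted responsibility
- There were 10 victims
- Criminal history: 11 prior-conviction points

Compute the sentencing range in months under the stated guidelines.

Base offense level for wire fraud: 3.
§1 applies (level before this adjustment is 3 < 4, so +1): 3 + 1 = 4.
§2 applies (level before this adjustment is 4 ≥ 4, so +4): 4 + 4 = 8.
§3 applies: 8 + 3 = 11.
§4 applies: 11 + 4 = 15.
§5 applies: 15 − 1 = 14.
Final offense level: 14.
Criminal history: 11 prior points → Category III (11+).
Level 14 falls in the 12-15 band.
Grid: Level 12-15 × Category III = 37-47 months.

37-47 months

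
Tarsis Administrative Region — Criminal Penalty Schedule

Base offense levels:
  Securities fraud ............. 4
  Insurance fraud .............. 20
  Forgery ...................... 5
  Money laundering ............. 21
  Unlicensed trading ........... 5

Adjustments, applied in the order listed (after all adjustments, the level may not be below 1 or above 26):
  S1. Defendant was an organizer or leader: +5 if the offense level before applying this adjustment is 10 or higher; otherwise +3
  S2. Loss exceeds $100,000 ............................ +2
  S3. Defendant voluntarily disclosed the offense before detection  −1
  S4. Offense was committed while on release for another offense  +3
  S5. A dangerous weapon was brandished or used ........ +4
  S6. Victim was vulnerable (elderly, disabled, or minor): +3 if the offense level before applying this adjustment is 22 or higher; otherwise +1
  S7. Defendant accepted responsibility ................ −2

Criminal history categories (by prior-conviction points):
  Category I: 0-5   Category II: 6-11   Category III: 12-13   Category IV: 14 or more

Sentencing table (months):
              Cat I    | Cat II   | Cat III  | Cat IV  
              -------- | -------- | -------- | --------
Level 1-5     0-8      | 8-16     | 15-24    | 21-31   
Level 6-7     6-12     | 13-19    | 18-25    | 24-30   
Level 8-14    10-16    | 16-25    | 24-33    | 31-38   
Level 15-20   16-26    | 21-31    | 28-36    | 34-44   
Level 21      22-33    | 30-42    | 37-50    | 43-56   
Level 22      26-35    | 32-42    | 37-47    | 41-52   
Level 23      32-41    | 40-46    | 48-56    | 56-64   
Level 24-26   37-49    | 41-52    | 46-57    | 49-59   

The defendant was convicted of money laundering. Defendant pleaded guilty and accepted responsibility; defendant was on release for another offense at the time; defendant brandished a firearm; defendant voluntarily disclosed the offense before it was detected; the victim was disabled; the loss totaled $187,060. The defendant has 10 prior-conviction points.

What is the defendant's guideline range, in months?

Base offense level for money laundering: 21.
S2 applies: 21 + 2 = 23.
S3 applies: 23 − 1 = 22.
S4 applies: 22 + 3 = 25.
S5 applies: 25 + 4 = 29.
S6 applies (level before this adjustment is 29 ≥ 22, so +3): 29 + 3 = 32.
S7 applies: 32 − 2 = 30.
Level 30 exceeds the maximum of 26; capped at 26.
Final offense level: 26.
Criminal history: 10 prior points → Category II (6-11).
Level 26 falls in the 24-26 band.
Grid: Level 24-26 × Category II = 41-52 months.

41-52 months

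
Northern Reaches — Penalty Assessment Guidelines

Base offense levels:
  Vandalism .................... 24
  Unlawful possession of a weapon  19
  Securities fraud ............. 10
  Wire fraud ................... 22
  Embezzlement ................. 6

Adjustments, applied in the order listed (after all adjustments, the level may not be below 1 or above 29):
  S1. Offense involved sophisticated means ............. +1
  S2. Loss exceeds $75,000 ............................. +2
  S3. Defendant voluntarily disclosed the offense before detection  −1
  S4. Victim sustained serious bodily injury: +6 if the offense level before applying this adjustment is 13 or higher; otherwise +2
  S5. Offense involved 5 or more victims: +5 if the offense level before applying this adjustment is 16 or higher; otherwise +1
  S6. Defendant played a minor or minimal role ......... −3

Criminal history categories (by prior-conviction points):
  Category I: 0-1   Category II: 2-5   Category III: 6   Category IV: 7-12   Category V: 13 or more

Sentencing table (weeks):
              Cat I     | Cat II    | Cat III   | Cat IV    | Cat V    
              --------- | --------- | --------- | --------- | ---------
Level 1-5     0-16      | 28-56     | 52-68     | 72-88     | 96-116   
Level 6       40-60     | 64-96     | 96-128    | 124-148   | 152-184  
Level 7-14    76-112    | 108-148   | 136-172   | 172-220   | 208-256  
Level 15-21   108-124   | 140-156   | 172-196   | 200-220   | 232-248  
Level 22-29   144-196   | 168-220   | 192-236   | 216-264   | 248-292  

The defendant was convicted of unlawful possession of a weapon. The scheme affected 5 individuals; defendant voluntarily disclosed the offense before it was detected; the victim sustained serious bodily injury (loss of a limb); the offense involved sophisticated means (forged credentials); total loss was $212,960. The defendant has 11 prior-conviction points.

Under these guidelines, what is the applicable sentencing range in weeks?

216-264 weeks

Base offense level for unlawful possession of a weapon: 19.
S1 applies: 19 + 1 = 20.
S2 applies: 20 + 2 = 22.
S3 applies: 22 − 1 = 21.
S4 applies (level before this adjustment is 21 ≥ 13, so +6): 21 + 6 = 27.
S5 applies (level before this adjustment is 27 ≥ 16, so +5): 27 + 5 = 32.
S6 does not apply.
Level 32 exceeds the maximum of 29; capped at 29.
Final offense level: 29.
Criminal history: 11 prior points → Category IV (7-12).
Level 29 falls in the 22-29 band.
Grid: Level 22-29 × Category IV = 216-264 weeks.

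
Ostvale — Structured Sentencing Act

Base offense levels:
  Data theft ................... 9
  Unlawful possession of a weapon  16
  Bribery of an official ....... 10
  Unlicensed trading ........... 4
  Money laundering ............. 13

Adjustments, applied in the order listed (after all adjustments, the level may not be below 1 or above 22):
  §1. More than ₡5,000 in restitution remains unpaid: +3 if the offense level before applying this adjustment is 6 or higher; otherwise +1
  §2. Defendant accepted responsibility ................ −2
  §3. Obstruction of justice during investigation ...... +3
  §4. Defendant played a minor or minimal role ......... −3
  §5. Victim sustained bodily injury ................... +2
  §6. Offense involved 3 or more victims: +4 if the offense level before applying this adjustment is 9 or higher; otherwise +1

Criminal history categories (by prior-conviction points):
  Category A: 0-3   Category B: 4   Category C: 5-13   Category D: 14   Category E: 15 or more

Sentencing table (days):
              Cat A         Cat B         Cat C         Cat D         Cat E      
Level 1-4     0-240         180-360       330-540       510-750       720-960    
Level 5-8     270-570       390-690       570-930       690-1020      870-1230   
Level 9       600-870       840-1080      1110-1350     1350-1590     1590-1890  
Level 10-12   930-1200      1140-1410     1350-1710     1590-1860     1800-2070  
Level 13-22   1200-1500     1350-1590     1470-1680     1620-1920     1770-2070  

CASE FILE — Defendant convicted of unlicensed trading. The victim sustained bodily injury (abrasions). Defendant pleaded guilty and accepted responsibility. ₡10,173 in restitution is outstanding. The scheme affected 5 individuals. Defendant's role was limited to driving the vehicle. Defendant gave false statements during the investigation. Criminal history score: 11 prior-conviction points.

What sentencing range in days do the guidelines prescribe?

570-930 days

Base offense level for unlicensed trading: 4.
§1 applies (level before this adjustment is 4 < 6, so +1): 4 + 1 = 5.
§2 applies: 5 − 2 = 3.
§3 applies: 3 + 3 = 6.
§4 applies: 6 − 3 = 3.
§5 applies: 3 + 2 = 5.
§6 applies (level before this adjustment is 5 < 9, so +1): 5 + 1 = 6.
Final offense level: 6.
Criminal history: 11 prior points → Category C (5-13).
Level 6 falls in the 5-8 band.
Grid: Level 5-8 × Category C = 570-930 days.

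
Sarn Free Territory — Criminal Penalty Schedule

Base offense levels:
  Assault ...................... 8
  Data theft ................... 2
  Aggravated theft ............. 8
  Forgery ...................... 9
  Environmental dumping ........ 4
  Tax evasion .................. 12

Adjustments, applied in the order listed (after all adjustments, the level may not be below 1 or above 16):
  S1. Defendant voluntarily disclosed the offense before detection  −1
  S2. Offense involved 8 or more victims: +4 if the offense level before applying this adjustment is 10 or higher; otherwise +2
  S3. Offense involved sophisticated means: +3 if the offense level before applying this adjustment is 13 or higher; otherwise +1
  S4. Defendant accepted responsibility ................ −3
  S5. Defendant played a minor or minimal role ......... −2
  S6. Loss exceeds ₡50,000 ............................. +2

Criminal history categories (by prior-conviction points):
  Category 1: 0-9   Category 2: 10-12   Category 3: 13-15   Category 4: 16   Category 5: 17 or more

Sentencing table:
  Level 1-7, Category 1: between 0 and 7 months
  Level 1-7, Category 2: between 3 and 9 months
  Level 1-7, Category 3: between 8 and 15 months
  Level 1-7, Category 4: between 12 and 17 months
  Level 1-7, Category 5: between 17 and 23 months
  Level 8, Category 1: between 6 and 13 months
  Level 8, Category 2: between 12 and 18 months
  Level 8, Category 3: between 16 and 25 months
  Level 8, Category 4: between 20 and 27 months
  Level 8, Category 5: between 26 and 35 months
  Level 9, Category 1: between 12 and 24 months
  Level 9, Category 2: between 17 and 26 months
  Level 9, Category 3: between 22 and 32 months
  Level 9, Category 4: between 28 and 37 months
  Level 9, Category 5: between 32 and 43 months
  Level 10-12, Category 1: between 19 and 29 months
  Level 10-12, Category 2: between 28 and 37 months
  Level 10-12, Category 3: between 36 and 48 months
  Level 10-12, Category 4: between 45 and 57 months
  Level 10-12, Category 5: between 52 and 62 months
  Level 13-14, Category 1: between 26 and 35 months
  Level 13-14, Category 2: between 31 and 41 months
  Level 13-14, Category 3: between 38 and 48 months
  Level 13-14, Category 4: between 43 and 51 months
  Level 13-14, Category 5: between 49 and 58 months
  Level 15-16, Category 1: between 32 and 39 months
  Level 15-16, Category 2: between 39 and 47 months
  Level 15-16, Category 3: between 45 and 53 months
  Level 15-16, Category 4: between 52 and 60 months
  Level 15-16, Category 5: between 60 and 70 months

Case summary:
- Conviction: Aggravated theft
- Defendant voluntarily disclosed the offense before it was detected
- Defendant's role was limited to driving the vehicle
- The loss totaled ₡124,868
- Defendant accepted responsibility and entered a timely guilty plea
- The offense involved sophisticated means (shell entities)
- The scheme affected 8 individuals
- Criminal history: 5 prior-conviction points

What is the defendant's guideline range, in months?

Base offense level for aggravated theft: 8.
S1 applies: 8 − 1 = 7.
S2 applies (level before this adjustment is 7 < 10, so +2): 7 + 2 = 9.
S3 applies (level before this adjustment is 9 < 13, so +1): 9 + 1 = 10.
S4 applies: 10 − 3 = 7.
S5 applies: 7 − 2 = 5.
S6 applies: 5 + 2 = 7.
Final offense level: 7.
Criminal history: 5 prior points → Category 1 (0-9).
Level 7 falls in the 1-7 band.
Grid: Level 1-7 × Category 1 = 0-7 months.

0-7 months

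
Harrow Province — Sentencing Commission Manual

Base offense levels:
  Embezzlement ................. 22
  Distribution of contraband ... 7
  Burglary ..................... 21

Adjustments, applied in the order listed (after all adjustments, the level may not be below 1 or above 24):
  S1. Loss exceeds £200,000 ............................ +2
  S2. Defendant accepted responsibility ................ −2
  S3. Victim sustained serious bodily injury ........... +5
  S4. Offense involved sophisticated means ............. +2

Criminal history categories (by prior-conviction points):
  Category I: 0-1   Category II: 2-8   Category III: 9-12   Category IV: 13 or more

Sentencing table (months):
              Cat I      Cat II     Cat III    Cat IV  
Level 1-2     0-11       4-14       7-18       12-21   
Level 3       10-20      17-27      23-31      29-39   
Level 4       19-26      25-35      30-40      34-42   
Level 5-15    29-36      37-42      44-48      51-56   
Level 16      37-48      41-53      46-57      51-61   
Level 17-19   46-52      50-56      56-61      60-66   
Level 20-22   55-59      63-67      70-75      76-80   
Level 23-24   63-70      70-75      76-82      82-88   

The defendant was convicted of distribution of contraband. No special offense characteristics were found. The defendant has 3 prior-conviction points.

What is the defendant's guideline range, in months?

37-42 months

Base offense level for distribution of contraband: 7.
Final offense level: 7.
Criminal history: 3 prior points → Category II (2-8).
Level 7 falls in the 5-15 band.
Grid: Level 5-15 × Category II = 37-42 months.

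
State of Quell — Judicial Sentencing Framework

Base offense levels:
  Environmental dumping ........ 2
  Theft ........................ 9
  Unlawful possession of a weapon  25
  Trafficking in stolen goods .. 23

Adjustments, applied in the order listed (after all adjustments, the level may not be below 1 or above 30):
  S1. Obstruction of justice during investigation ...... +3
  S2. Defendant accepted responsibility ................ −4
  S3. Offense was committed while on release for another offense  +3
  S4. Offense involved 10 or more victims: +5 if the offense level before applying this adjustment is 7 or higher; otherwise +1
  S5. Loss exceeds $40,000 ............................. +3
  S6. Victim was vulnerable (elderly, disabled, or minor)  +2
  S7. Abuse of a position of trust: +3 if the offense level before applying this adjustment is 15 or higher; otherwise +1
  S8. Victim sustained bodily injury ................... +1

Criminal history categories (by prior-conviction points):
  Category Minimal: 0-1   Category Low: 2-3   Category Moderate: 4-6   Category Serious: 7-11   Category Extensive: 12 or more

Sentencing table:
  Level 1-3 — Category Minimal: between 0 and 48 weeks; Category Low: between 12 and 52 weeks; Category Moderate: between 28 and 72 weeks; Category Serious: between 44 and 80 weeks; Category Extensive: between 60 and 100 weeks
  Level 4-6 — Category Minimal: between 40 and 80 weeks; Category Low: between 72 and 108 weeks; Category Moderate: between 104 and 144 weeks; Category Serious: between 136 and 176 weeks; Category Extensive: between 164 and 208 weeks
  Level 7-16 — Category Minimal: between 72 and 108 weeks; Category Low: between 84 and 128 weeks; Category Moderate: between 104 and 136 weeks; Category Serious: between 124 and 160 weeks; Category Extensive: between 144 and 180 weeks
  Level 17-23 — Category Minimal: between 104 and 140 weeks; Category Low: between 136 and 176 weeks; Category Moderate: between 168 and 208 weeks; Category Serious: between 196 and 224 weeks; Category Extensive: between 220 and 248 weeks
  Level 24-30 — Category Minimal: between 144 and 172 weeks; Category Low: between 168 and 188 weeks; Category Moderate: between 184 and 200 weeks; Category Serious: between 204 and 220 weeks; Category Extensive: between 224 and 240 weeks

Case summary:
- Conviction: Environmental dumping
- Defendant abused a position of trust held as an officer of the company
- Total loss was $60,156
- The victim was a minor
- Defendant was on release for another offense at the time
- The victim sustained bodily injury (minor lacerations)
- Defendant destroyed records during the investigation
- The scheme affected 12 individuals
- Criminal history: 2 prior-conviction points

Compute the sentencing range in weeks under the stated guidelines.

136-176 weeks

Base offense level for environmental dumping: 2.
S1 applies: 2 + 3 = 5.
S3 applies: 5 + 3 = 8.
S4 applies (level before this adjustment is 8 ≥ 7, so +5): 8 + 5 = 13.
S5 applies: 13 + 3 = 16.
S6 applies: 16 + 2 = 18.
S7 applies (level before this adjustment is 18 ≥ 15, so +3): 18 + 3 = 21.
S8 applies: 21 + 1 = 22.
Final offense level: 22.
Criminal history: 2 prior points → Category Low (2-3).
Level 22 falls in the 17-23 band.
Grid: Level 17-23 × Category Low = 136-176 weeks.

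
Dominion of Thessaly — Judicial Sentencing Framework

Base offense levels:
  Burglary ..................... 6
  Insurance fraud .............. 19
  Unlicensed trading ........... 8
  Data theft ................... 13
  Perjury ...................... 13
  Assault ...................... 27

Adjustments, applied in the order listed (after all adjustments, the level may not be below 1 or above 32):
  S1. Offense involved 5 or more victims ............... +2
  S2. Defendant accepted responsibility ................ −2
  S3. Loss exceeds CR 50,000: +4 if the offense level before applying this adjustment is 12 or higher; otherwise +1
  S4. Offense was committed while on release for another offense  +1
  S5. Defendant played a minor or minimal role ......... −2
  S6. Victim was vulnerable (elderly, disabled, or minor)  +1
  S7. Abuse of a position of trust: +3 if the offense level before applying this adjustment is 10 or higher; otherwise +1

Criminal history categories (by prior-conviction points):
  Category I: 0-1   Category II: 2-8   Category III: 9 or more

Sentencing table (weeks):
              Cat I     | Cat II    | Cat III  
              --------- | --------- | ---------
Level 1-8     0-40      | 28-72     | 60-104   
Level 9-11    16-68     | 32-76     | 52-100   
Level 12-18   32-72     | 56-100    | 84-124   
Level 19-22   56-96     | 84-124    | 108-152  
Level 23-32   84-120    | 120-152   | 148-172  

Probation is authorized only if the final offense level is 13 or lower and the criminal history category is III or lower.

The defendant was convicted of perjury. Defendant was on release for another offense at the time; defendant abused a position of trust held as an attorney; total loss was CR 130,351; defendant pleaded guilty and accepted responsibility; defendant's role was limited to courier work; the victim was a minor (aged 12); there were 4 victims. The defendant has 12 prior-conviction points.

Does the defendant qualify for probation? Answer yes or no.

No

Base offense level for perjury: 13.
S1 does not apply.
S2 applies: 13 − 2 = 11.
S3 applies (level before this adjustment is 11 < 12, so +1): 11 + 1 = 12.
S4 applies: 12 + 1 = 13.
S5 applies: 13 − 2 = 11.
S6 applies: 11 + 1 = 12.
S7 applies (level before this adjustment is 12 ≥ 10, so +3): 12 + 3 = 15.
Final offense level: 15.
Criminal history: 12 prior points → Category III (9+).
Level 15 falls in the 12-18 band.
Grid: Level 12-18 × Category III = 84-124 weeks.
Probation check: level 15 > 13 and category III ≤ III → not eligible.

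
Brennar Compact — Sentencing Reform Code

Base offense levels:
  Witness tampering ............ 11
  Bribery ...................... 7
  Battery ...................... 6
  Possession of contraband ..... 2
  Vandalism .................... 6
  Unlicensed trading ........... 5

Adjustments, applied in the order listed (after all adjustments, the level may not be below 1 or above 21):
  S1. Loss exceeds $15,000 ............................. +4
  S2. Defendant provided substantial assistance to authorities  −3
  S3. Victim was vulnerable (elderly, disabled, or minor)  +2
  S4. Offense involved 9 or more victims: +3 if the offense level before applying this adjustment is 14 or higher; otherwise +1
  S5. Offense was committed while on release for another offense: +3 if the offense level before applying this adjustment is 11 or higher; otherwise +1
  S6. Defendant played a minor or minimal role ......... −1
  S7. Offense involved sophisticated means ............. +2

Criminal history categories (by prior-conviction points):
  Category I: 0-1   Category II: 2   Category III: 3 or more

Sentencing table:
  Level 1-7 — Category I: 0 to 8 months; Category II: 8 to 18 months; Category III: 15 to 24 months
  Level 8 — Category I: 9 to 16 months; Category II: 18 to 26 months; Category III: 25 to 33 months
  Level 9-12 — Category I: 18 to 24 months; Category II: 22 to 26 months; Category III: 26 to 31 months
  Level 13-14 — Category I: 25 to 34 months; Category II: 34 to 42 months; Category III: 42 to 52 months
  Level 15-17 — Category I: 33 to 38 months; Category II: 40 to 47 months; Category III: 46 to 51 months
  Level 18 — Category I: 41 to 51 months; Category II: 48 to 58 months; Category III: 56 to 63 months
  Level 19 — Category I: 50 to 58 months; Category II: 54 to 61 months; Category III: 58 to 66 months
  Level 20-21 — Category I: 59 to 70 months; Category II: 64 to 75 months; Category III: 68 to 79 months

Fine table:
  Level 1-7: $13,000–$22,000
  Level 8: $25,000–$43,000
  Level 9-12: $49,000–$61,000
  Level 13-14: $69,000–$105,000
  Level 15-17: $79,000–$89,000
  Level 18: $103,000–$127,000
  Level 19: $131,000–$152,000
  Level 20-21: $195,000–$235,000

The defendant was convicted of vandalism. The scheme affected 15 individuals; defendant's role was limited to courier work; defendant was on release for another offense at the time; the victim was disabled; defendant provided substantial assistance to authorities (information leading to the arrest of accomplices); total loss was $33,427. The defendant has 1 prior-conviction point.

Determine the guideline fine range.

Base offense level for vandalism: 6.
S1 applies: 6 + 4 = 10.
S2 applies: 10 − 3 = 7.
S3 applies: 7 + 2 = 9.
S4 applies (level before this adjustment is 9 < 14, so +1): 9 + 1 = 10.
S5 applies (level before this adjustment is 10 < 11, so +1): 10 + 1 = 11.
S6 applies: 11 − 1 = 10.
Final offense level: 10.
Level 10 falls in the 9-12 band.
Fine table: Level 9-12 → $49,000–$61,000.

$49,000–$61,000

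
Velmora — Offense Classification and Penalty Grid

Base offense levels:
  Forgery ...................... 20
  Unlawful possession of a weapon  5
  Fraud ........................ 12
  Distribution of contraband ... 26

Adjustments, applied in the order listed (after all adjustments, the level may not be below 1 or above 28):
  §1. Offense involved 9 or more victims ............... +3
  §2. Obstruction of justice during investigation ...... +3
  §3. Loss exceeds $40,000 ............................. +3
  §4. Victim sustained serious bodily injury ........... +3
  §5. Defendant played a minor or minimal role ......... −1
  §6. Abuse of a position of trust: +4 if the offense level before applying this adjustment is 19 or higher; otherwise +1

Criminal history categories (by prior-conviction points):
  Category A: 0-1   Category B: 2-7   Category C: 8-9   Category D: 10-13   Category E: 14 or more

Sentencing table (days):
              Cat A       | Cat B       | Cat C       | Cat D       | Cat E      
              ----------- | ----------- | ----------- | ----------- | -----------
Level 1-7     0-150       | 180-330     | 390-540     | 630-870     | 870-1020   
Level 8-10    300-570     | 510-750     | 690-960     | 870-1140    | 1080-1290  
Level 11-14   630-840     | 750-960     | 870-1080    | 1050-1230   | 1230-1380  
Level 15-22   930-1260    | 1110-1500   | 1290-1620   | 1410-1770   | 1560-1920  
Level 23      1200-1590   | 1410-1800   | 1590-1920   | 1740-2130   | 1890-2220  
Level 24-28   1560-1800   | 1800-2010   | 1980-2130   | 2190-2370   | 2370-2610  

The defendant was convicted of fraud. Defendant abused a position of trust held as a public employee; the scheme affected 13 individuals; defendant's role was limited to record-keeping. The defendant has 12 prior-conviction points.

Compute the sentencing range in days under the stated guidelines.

Base offense level for fraud: 12.
§1 applies: 12 + 3 = 15.
§2 does not apply.
§3 does not apply.
§5 applies: 15 − 1 = 14.
§6 applies (level before this adjustment is 14 < 19, so +1): 14 + 1 = 15.
Final offense level: 15.
Criminal history: 12 prior points → Category D (10-13).
Level 15 falls in the 15-22 band.
Grid: Level 15-22 × Category D = 1410-1770 days.

1410-1770 days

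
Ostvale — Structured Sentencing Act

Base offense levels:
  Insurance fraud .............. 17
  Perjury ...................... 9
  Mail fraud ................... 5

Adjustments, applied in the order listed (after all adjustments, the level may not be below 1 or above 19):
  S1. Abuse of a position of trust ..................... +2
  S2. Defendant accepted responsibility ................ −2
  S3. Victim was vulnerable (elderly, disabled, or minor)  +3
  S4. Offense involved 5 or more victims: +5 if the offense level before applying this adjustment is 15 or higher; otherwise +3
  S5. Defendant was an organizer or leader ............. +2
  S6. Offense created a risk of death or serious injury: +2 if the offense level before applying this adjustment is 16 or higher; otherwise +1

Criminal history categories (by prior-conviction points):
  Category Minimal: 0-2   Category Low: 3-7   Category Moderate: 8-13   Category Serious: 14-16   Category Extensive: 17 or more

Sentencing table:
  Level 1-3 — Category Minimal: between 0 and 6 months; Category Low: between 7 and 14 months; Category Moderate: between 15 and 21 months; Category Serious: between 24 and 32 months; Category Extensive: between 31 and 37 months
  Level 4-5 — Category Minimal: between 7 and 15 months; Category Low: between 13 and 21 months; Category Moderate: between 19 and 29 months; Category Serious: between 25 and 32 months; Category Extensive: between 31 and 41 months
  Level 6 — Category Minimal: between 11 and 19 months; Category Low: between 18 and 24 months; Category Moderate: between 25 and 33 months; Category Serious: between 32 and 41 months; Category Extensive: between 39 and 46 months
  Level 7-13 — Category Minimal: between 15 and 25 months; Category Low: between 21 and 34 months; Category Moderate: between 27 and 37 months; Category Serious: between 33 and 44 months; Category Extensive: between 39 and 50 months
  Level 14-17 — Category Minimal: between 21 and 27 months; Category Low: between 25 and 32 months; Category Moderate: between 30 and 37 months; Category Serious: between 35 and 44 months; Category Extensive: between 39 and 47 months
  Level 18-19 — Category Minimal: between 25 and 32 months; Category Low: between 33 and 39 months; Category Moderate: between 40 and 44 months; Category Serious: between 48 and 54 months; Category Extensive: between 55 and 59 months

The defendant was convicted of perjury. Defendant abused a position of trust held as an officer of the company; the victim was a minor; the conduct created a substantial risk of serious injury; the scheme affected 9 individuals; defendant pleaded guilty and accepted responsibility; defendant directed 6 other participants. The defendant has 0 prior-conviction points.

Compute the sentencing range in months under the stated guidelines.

25-32 months

Base offense level for perjury: 9.
S1 applies: 9 + 2 = 11.
S2 applies: 11 − 2 = 9.
S3 applies: 9 + 3 = 12.
S4 applies (level before this adjustment is 12 < 15, so +3): 12 + 3 = 15.
S5 applies: 15 + 2 = 17.
S6 applies (level before this adjustment is 17 ≥ 16, so +2): 17 + 2 = 19.
Final offense level: 19.
Criminal history: 0 prior points → Category Minimal (0-2).
Level 19 falls in the 18-19 band.
Grid: Level 18-19 × Category Minimal = 25-32 months.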